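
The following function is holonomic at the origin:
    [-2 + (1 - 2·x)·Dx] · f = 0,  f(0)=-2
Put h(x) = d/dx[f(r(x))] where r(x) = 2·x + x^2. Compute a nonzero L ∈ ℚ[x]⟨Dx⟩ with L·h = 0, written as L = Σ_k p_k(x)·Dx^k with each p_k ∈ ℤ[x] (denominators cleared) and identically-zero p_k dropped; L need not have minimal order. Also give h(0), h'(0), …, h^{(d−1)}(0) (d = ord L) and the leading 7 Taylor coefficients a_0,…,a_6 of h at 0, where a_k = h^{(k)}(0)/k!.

L = (9 + 12·x + 6·x^2) + (-1 + 3·x + 6·x^2 + 2·x^3)·Dx  (order 1).
h: a_k = -8, -72, -480, -2848, -15840, -84576, -439040, …
ICs: h(0) = -8.

f: a_k = -2, -4, -8, -16, -32, -64, -128, …
h₀=f(r): pull back L_f along r ⇒ L₀.
Differentiate: ansatz ord ≤ ord L₀ ⇒ L.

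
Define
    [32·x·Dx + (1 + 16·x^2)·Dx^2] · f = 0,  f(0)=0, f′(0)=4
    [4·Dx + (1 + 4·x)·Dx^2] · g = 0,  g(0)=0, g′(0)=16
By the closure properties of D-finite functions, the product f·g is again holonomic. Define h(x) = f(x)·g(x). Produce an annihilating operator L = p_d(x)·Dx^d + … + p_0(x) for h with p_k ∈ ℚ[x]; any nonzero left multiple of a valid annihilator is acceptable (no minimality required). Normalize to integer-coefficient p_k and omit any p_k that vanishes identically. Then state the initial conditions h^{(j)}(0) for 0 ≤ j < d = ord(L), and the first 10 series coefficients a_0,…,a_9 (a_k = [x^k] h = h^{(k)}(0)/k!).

L = (1536 + 11264·x + 81920·x^2 + 638976·x^3 + 1966080·x^4 + 3407872·x^5 + 4194304·x^7)·Dx + (288 + 7936·x + 78848·x^2 + 495616·x^3 + 2228224·x^4 + 6094848·x^5 + 9175040·x^6 + 3145728·x^7 + 14680064·x^8)·Dx^2 + (48 + 1024·x + 12288·x^2 + 79872·x^3 + 368640·x^4 + 1277952·x^5 + 3145728·x^6 + 4718592·x^7 + 3145728·x^8 + 8388608·x^9)·Dx^3 + (5 + 72·x + 592·x^2 + 3584·x^3 + 16896·x^4 + 61440·x^5 + 172032·x^6 + 393216·x^7 + 589824·x^8 + 524288·x^9 + 1048576·x^10)·Dx^4  (order 4).
h: a_k = 0, 0, 64, -128, 0, -1024/3, 212992/45, -180224/15, 0, -15859712/315, …
ICs: h(0) = 0, h′(0) = 0, h′′(0) = 128, h′′′(0) = -768.

f: a_k = 0, 4, 0, -64/3, 0, 1024/5, 0, -16384/7, 0, 262144/9, …
g: a_k = 0, 16, -32, 256/3, -256, 4096/5, -8192/3, 65536/7, -32768, 1048576/9, …
f·g: L₀ = L_f ⊗_s L_g, ord ≤ 2·2.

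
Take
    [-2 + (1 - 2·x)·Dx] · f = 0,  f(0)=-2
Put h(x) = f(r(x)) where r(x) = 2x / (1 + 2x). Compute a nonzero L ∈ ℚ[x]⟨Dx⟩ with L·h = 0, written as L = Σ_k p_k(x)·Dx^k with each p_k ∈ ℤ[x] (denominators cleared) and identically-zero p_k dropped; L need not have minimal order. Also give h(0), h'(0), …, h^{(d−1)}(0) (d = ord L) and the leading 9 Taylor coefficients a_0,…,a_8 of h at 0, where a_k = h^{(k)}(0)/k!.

f: a_k = -2, -4, -8, -16, -32, -64, -128, -256, -512, …
Substitute x→r, Dx→(1/r')Dx; clear ⇒ L₀.
L = 4 + (-1 + 4·x^2)·Dx  (order 1).
h: a_k = -2, -8, -16, -32, -64, -128, -256, -512, -1024, …
ICs: h(0) = -2.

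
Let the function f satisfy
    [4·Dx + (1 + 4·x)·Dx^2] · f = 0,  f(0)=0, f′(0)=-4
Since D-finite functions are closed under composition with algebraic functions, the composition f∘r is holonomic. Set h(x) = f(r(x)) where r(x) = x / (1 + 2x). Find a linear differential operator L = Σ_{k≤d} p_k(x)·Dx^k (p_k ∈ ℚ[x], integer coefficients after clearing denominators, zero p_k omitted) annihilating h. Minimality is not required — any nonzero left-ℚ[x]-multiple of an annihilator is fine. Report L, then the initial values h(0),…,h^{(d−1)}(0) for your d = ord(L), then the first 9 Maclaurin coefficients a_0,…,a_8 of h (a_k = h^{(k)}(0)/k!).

L = (8 + 24·x)·Dx + (1 + 8·x + 12·x^2)·Dx^2  (order 2).
h: a_k = 0, -4, 16, -208/3, 320, -7744/5, 23296/3, -279808/7, 209920, …
ICs: h(0) = 0, h′(0) = -4.

f: a_k = 0, -4, 8, -64/3, 64, -1024/5, 2048/3, -16384/7, 8192, …
Substitute x→r, Dx→(1/r')Dx; clear ⇒ L₀.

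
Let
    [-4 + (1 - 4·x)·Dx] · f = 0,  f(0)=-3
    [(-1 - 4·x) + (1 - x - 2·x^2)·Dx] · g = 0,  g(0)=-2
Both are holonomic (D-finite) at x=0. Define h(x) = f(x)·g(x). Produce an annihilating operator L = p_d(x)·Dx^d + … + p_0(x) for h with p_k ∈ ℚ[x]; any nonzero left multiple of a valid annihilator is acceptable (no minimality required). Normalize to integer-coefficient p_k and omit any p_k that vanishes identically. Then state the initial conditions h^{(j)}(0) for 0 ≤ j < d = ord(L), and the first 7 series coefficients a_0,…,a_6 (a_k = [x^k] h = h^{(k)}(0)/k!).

f: a_k = -3, -12, -48, -192, -768, -3072, -12288, …
g: a_k = -2, -2, -6, -10, -22, -42, -86, …
h₀=f·g: eliminate ⇒ L₀, order ≤ 1·1.
L = (-5 + 4·x + 24·x^2) + (1 - 5·x + 2·x^2 + 8·x^3)·Dx  (order 1).
h: a_k = 6, 30, 138, 582, 2394, 9702, 39066, …
ICs: h(0) = 6.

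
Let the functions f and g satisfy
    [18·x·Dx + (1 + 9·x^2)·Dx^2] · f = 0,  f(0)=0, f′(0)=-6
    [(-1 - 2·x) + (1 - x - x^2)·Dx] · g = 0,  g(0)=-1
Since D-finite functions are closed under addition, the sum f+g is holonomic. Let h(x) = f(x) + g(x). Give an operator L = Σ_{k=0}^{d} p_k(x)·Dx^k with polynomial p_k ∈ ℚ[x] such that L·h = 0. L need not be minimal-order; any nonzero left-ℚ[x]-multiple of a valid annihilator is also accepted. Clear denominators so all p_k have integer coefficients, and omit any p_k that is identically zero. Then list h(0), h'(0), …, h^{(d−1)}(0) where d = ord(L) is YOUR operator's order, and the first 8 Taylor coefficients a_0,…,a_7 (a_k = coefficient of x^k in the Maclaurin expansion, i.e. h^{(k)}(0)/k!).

L = (36 - 144·x - 1440·x^2 - 2376·x^3 - 3186·x^4 - 486·x^6)·Dx + (-18 - 24·x + 108·x^2 - 444·x^3 - 2313·x^4 - 2178·x^5 - 243·x^6 - 486·x^7)·Dx^2 + (2 + 10·x + 34·x^2 + 48·x^3 + 123·x^4 - 387·x^5 - 198·x^6 - 81·x^7 - 81·x^8)·Dx^3  (order 3).
h: a_k = -1, -7, -2, 15, -5, -526/5, -13, 4227/7, …
ICs: h(0) = -1, h′(0) = -7, h′′(0) = -4.

f: a_k = 0, -6, 0, 18, 0, -486/5, 0, 4374/7, …
g: a_k = -1, -1, -2, -3, -5, -8, -13, -21, …
L₀ := lclm(L_f,L_g); ord L₀ ≤ 2+1.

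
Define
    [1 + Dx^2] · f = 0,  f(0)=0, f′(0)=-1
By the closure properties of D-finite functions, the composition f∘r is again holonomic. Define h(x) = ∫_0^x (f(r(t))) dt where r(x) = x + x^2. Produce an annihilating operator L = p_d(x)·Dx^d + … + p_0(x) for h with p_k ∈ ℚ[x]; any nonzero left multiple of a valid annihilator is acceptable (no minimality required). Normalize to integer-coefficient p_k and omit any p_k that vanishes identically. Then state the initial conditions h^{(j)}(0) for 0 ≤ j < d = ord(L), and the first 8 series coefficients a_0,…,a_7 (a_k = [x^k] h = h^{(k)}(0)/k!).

L = (1 + 6·x + 12·x^2 + 8·x^3)·Dx - 2·Dx^2 + (1 + 2·x)·Dx^3  (order 3).
h: a_k = 0, 0, -1/2, -1/3, 1/24, 1/10, 59/720, 1/56, …
ICs: h(0) = 0, h′(0) = 0, h′′(0) = -1.

f: a_k = 0, -1, 0, 1/6, 0, -1/120, 0, 1/5040, …
L₀ from L_f via x↦r, Dx↦r'^{-1}Dx.
h=∫₀ˣh₀: take L = L₀·Dx.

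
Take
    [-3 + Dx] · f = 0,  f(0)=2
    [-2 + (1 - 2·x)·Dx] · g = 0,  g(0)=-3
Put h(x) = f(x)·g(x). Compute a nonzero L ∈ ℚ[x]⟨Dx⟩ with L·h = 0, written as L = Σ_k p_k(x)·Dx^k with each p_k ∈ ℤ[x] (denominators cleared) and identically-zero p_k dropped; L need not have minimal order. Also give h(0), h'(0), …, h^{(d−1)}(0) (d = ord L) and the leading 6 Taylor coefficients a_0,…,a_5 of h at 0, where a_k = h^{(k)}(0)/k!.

L = (5 - 6·x) + (-1 + 2·x)·Dx  (order 1).
h: a_k = -6, -30, -87, -201, -1689/4, -17133/20, …
ICs: h(0) = -6.

f: a_k = 2, 6, 9, 9, 27/4, 81/20, …
g: a_k = -3, -6, -12, -24, -48, -96, …
L₀ := L_f ⊗_s L_g (sym. prod.), ord ≤ 1.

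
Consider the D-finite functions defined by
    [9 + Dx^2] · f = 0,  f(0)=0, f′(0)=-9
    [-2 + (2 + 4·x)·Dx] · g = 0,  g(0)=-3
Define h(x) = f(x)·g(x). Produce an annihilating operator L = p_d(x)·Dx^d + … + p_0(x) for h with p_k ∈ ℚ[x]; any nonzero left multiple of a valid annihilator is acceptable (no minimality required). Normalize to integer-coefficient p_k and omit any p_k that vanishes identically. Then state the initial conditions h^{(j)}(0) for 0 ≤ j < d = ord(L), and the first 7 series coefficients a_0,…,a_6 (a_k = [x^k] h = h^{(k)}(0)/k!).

f: a_k = 0, -9, 0, 27/2, 0, -243/40, 0, …
g: a_k = -3, -3, 3/2, -3/2, 15/8, -21/8, 63/16, …
Sym-product of L_f,L_g gives L₀ (≤ ord 2).
L = (12 + 36·x + 36·x^2) + (-2 - 4·x)·Dx + (1 + 4·x + 4·x^2)·Dx^2  (order 2).
h: a_k = 0, 27, 27, -54, -27, 108/5, 108/5, …
ICs: h(0) = 0, h′(0) = 27.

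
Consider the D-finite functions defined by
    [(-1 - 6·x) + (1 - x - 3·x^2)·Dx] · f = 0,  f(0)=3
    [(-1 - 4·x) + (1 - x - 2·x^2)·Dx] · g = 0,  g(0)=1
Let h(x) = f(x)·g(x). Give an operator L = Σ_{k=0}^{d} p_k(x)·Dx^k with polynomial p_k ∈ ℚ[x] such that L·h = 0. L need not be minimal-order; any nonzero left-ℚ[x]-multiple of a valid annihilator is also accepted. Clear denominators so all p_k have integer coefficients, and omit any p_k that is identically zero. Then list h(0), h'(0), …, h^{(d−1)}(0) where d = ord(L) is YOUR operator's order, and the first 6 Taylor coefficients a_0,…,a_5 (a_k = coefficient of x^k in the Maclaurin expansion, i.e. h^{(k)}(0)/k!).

f: a_k = 3, 3, 12, 21, 57, 120, …
g: a_k = 1, 1, 3, 5, 11, 21, …
L₀ := L_f ⊗_s L_g (sym. prod.), ord ≤ 1.
L = (-2 - 8·x + 15·x^2 + 24·x^3) + (1 - 2·x - 4·x^2 + 5·x^3 + 6·x^4)·Dx  (order 1).
h: a_k = 3, 6, 24, 57, 162, 396, …
ICs: h(0) = 3.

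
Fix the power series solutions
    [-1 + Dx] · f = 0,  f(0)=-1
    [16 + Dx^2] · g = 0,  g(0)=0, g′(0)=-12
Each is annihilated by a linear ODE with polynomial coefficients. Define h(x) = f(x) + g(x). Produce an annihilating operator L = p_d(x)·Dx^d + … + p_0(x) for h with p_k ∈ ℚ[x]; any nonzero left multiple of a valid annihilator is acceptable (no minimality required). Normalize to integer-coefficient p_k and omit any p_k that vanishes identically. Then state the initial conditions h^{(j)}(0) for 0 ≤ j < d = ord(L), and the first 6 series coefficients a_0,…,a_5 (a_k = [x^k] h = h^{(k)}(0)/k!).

L = -16 + 16·Dx - Dx^2 + Dx^3  (order 3).
h: a_k = -1, -13, -1/2, 191/6, -1/24, -3073/120, …
ICs: h(0) = -1, h′(0) = -13, h′′(0) = -1.

f: a_k = -1, -1, -1/2, -1/6, -1/24, -1/120, …
g: a_k = 0, -12, 0, 32, 0, -128/5, …
Weyl lclm of L_f,L_g ⇒ L₀ (ord ≤ 3).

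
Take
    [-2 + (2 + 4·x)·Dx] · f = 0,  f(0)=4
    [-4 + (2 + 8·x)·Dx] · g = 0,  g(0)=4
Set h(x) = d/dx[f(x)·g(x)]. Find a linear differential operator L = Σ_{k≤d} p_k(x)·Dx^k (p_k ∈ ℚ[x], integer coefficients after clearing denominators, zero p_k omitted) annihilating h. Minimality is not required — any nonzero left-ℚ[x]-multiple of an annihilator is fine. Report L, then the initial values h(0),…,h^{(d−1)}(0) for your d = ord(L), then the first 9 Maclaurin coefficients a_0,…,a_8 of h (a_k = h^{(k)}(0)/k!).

f: a_k = 4, 4, -2, 2, -5/2, 7/2, -21/4, 33/4, -429/32, …
g: a_k = 4, 8, -8, 16, -40, 112, -336, 1056, -3432, …
L₀ := L_f ⊗_s L_g (sym. prod.), ord ≤ 1.
h₀' ⇒ L via d/dx closure of L₀.
L = -1 + (-3 - 26·x - 72·x^2 - 64·x^3)·Dx  (order 1).
h: a_k = 48, -16, 72, -296, 1170, -4542, 17493, -67181, 2063529/8, …
ICs: h(0) = 48.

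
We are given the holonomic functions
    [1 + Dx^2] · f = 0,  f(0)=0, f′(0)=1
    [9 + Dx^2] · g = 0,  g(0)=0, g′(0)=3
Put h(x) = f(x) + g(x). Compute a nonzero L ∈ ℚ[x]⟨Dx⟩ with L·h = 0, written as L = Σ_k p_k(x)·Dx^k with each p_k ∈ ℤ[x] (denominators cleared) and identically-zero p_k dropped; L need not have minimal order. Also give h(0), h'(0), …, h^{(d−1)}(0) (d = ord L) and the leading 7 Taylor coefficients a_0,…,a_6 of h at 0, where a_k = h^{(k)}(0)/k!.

L = 9 + 10·Dx^2 + Dx^4  (order 4).
h: a_k = 0, 4, 0, -14/3, 0, 61/30, 0, …
ICs: h(0) = 0, h′(0) = 4, h′′(0) = 0, h′′′(0) = -28.

f: a_k = 0, 1, 0, -1/6, 0, 1/120, 0, …
g: a_k = 0, 3, 0, -9/2, 0, 81/40, 0, …
Sum ⇒ L₀ = lclm(L_f,L_g) in ℚ(x)⟨Dx⟩.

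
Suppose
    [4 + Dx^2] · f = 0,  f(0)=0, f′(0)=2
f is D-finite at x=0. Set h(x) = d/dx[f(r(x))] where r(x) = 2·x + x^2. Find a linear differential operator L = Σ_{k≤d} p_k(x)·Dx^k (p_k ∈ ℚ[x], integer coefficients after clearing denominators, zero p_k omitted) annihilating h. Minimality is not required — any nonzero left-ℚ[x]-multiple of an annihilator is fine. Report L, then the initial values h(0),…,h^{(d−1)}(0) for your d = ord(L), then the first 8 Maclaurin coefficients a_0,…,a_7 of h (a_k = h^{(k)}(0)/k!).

f: a_k = 0, 2, 0, -4/3, 0, 4/15, 0, -8/315, …
h₀=f(r): pull back L_f along r ⇒ L₀.
Differentiate: ansatz ord ≤ ord L₀ ⇒ L.
L = (19 + 64·x + 96·x^2 + 64·x^3 + 16·x^4) + (-3 - 3·x)·Dx + (1 + 2·x + x^2)·Dx^2  (order 2).
h: a_k = 4, 4, -32, -64, 8/3, 120, 5696/45, -256/45, …
ICs: h(0) = 4, h′(0) = 4.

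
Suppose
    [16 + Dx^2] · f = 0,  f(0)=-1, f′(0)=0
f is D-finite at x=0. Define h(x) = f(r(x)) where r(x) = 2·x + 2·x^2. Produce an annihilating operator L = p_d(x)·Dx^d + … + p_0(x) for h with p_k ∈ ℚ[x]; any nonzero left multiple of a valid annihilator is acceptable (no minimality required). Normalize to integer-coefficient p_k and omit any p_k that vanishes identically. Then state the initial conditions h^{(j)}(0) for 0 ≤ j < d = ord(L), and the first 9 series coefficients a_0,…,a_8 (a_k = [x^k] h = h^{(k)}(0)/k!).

f: a_k = -1, 0, 8, 0, -32/3, 0, 256/45, 0, -512/315, …
h₀=f(r): pull back L_f along r ⇒ L₀.
L = (64 + 384·x + 768·x^2 + 512·x^3) - 2·Dx + (1 + 2·x)·Dx^2  (order 2).
h: a_k = -1, 0, 32, 64, -416/3, -2048/3, -29696/45, 22528/15, 1535488/315, …
ICs: h(0) = -1, h′(0) = 0.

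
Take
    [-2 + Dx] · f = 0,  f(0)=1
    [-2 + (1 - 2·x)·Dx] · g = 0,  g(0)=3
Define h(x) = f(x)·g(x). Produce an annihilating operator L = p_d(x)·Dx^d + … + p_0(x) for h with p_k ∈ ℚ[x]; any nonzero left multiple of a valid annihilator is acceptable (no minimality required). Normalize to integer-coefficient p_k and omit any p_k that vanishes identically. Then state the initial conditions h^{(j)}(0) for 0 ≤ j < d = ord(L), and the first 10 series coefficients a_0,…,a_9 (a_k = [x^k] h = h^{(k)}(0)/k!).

L = (4 - 4·x) + (-1 + 2·x)·Dx  (order 1).
h: a_k = 3, 12, 30, 64, 130, 1304/5, 7828/15, 21920/21, 219202/105, 789128/189, …
ICs: h(0) = 3.

f: a_k = 1, 2, 2, 4/3, 2/3, 4/15, 4/45, 8/315, 2/315, 4/2835, …
g: a_k = 3, 6, 12, 24, 48, 96, 192, 384, 768, 1536, …
L₀ := L_f ⊗_s L_g (sym. prod.), ord ≤ 1.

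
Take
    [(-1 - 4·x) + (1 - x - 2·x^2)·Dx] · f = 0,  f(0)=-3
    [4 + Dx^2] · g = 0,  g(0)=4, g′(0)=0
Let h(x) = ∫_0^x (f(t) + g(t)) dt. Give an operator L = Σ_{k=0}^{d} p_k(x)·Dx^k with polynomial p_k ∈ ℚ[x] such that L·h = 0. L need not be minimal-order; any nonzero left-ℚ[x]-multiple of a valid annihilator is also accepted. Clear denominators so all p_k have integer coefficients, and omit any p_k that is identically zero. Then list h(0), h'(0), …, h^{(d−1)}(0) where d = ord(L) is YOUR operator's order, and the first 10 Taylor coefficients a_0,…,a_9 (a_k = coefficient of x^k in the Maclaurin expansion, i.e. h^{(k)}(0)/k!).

f: a_k = -3, -3, -9, -15, -33, -63, -129, -255, -513, -1023, …
g: a_k = 4, 0, -8, 0, 8/3, 0, -16/45, 0, 8/315, 0, …
f+g: L₀ = lclm(L_f,L_g), ord ≤ 1+2.
Integrate: L := L₀·Dx.
L = (68 + 304·x + 200·x^2 + 320·x^3 + 160·x^4 + 128·x^5)·Dx + (-20 + 12·x + 24·x^2 + 8·x^3 + 48·x^4 + 96·x^5 + 64·x^6)·Dx^2 + (17 + 76·x + 50·x^2 + 80·x^3 + 40·x^4 + 32·x^5)·Dx^3 + (-5 + 3·x + 6·x^2 + 2·x^3 + 12·x^4 + 24·x^5 + 16·x^6)·Dx^4  (order 4).
h: a_k = 0, 1, -3/2, -17/3, -15/4, -91/15, -21/2, -5821/315, -255/8, -161587/2835, …
ICs: h(0) = 0, h′(0) = 1, h′′(0) = -3, h′′′(0) = -34.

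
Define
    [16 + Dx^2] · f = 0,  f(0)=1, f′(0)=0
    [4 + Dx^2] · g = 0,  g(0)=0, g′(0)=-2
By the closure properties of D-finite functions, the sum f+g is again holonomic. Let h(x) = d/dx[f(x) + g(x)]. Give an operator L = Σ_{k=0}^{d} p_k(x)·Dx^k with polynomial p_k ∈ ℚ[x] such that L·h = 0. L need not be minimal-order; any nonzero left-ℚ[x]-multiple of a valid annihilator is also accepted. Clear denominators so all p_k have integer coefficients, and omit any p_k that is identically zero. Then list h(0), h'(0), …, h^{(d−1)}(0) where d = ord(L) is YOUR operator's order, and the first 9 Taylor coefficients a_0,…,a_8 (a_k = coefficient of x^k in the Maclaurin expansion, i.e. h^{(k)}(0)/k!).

L = 64 + 20·Dx^2 + Dx^4  (order 4).
h: a_k = -2, -16, 4, 128/3, -4/3, -512/15, 8/45, 4096/315, -4/315, …
ICs: h(0) = -2, h′(0) = -16, h′′(0) = 8, h′′′(0) = 256.

f: a_k = 1, 0, -8, 0, 32/3, 0, -256/45, 0, 512/315, …
g: a_k = 0, -2, 0, 4/3, 0, -4/15, 0, 8/315, 0, …
h₀=f+g: left-lcm gives L₀, ord ≤ 4.
h₀' ⇒ L via d/dx closure of L₀.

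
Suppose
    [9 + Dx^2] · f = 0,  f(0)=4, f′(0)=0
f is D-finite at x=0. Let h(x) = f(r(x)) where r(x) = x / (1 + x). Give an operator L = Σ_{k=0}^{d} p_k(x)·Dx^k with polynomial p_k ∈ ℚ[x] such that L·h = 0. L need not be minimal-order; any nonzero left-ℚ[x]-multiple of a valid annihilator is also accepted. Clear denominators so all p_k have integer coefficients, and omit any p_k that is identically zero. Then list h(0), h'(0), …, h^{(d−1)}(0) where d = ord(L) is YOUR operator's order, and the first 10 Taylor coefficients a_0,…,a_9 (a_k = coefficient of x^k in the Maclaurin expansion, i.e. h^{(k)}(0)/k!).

f: a_k = 4, 0, -18, 0, 27/2, 0, -81/20, 0, 729/1120, 0, …
Substitute x→r, Dx→(1/r')Dx; clear ⇒ L₀.
L = 9 + (2 + 6·x + 6·x^2 + 2·x^3)·Dx + (1 + 4·x + 6·x^2 + 4·x^3 + x^4)·Dx^2  (order 2).
h: a_k = 4, 0, -18, 36, -81/2, 18, 819/20, -1377/10, 293553/1120, -54657/140, …
ICs: h(0) = 4, h′(0) = 0.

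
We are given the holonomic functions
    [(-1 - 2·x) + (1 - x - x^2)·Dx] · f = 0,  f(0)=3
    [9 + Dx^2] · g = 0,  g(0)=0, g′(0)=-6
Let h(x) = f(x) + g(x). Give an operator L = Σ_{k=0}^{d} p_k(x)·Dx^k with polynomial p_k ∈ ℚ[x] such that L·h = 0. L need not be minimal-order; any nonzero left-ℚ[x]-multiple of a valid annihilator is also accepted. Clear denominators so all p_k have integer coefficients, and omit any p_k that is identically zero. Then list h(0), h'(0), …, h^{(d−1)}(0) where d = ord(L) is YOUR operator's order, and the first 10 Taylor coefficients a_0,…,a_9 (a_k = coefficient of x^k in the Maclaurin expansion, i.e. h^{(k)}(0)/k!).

L = (243 + 432·x - 81·x^2 + 216·x^3 + 405·x^4 + 162·x^5) + (-117 + 225·x + 36·x^2 - 297·x^3 + 54·x^4 + 243·x^5 + 81·x^6)·Dx + (27 + 48·x - 9·x^2 + 24·x^3 + 45·x^4 + 18·x^5)·Dx^2 + (-13 + 25·x + 4·x^2 - 33·x^3 + 6·x^4 + 27·x^5 + 9·x^6)·Dx^3  (order 3).
h: a_k = 3, -3, 6, 18, 15, 399/20, 39, 17883/280, 102, 369357/2240, …
ICs: h(0) = 3, h′(0) = -3, h′′(0) = 12.

f: a_k = 3, 3, 6, 9, 15, 24, 39, 63, 102, 165, …
g: a_k = 0, -6, 0, 9, 0, -81/20, 0, 243/280, 0, -243/2240, …
Sum ⇒ L₀ = lclm(L_f,L_g) in ℚ(x)⟨Dx⟩.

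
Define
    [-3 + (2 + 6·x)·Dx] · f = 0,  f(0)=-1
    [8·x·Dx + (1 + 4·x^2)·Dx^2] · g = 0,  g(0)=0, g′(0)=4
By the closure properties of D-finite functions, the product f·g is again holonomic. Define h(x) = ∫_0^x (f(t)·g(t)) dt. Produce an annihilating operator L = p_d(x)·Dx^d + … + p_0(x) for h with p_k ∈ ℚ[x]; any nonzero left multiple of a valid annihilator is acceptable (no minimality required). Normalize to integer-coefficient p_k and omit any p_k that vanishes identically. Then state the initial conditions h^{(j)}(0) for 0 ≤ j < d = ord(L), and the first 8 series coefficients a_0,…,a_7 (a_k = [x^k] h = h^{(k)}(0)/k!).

f: a_k = -1, -3/2, 9/8, -27/16, 405/128, -1701/256, 15309/1024, -72171/2048, …
g: a_k = 0, 4, 0, -16/3, 0, 64/5, 0, -256/7, …
Product ⇒ symmetric product L₀, ord ≤ 2.
∫: right-multiply L₀ by Dx.
L = (27 - 48·x - 36·x^2)·Dx + (-12 - 4·x + 144·x^2 + 144·x^3)·Dx^2 + (4 + 24·x + 52·x^2 + 96·x^3 + 144·x^4)·Dx^3  (order 3).
h: a_k = 0, 0, -2, -2, 59/24, 1/4, -983/960, -11769/2240, …
ICs: h(0) = 0, h′(0) = 0, h′′(0) = -4.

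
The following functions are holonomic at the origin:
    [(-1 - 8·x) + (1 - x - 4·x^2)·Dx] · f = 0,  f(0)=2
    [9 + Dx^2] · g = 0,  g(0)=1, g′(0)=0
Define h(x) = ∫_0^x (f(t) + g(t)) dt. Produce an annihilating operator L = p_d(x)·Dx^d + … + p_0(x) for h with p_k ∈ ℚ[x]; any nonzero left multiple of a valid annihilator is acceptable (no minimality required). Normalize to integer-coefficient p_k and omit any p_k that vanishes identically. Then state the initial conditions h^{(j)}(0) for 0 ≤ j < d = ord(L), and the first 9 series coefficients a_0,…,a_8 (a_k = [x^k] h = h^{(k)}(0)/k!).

f: a_k = 2, 2, 10, 18, 58, 130, 362, 882, 2330, …
g: a_k = 1, 0, -9/2, 0, 27/8, 0, -81/80, 0, 729/4480, …
f+g: L₀ = lclm(L_f,L_g), ord ≤ 1+2.
∫: right-multiply L₀ by Dx.
L = (567 + 4806·x + 3321·x^2 + 9936·x^3 + 6480·x^4 + 10368·x^5)·Dx + (-171 + 117·x + 441·x^2 - 135·x^3 + 540·x^4 + 3888·x^5 + 5184·x^6)·Dx^2 + (63 + 534·x + 369·x^2 + 1104·x^3 + 720·x^4 + 1152·x^5)·Dx^3 + (-19 + 13·x + 49·x^2 - 15·x^3 + 60·x^4 + 432·x^5 + 576·x^6)·Dx^4  (order 4).
h: a_k = 0, 3, 1, 11/6, 9/2, 491/40, 65/3, 28879/560, 441/4, …
ICs: h(0) = 0, h′(0) = 3, h′′(0) = 2, h′′′(0) = 11.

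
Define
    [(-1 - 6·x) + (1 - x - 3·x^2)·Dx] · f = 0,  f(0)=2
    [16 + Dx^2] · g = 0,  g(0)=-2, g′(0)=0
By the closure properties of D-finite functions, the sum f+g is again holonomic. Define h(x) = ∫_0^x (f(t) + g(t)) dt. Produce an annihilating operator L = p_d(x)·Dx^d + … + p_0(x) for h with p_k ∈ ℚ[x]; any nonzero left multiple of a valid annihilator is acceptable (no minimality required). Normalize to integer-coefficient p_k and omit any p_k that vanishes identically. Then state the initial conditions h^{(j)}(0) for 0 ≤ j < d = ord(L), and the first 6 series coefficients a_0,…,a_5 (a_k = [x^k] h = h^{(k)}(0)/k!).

L = (464 + 2816·x + 416·x^2 + 2112·x^3 + 5760·x^4 + 6912·x^5)·Dx + (-192 + 304·x + 672·x^2 - 1312·x^3 - 1008·x^4 + 3456·x^5 + 3456·x^6)·Dx^2 + (29 + 176·x + 26·x^2 + 132·x^3 + 360·x^4 + 432·x^5)·Dx^3 + (-12 + 19·x + 42·x^2 - 82·x^3 - 63·x^4 + 216·x^5 + 216·x^6)·Dx^4  (order 4).
h: a_k = 0, 0, 1, 8, 7/2, 10/3, …
ICs: h(0) = 0, h′(0) = 0, h′′(0) = 2, h′′′(0) = 48.

f: a_k = 2, 2, 8, 14, 38, 80, …
g: a_k = -2, 0, 16, 0, -64/3, 0, …
Weyl lclm of L_f,L_g ⇒ L₀ (ord ≤ 3).
∫: right-multiply L₀ by Dx.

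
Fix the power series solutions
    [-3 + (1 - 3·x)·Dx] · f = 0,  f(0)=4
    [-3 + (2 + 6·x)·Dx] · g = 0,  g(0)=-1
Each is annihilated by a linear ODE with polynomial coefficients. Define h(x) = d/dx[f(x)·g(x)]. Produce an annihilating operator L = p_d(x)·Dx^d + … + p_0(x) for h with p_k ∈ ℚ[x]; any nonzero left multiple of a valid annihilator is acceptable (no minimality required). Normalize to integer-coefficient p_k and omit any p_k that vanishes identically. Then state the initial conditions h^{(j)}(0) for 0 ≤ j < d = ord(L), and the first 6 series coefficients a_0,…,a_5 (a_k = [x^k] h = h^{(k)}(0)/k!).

L = (11 + 54·x + 27·x^2) + (-2 - 2·x + 18·x^2 + 18·x^3)·Dx  (order 1).
h: a_k = -18, -99, -1863/4, -14499/8, -443475/64, -3147093/128, …
ICs: h(0) = -18.

f: a_k = 4, 12, 36, 108, 324, 972, …
g: a_k = -1, -3/2, 9/8, -27/16, 405/128, -1701/256, …
L₀ := L_f ⊗_s L_g (sym. prod.), ord ≤ 1.
Derive L from L₀ (diff closure).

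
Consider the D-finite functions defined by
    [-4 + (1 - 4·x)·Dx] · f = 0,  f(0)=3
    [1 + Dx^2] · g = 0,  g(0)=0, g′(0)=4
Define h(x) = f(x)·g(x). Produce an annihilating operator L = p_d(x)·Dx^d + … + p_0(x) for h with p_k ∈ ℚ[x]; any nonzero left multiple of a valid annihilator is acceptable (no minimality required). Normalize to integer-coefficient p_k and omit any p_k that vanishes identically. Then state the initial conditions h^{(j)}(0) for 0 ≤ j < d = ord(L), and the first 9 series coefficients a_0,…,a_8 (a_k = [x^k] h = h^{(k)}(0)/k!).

L = (-1 + 4·x) + 8·Dx + (-1 + 4·x)·Dx^2  (order 2).
h: a_k = 0, 12, 48, 190, 760, 30401/10, 60802/5, 20429471/420, 20429471/105, …
ICs: h(0) = 0, h′(0) = 12.

f: a_k = 3, 12, 48, 192, 768, 3072, 12288, 49152, 196608, …
g: a_k = 0, 4, 0, -2/3, 0, 1/30, 0, -1/1260, 0, …
h₀=f·g: eliminate ⇒ L₀, order ≤ 1·2.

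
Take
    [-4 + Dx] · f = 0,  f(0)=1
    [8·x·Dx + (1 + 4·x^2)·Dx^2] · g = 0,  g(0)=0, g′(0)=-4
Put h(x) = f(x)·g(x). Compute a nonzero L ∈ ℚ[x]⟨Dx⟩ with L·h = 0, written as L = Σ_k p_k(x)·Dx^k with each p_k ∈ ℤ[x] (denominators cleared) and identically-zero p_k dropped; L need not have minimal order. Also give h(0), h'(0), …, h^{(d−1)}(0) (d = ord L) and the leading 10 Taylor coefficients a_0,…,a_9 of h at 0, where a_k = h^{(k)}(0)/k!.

f: a_k = 1, 4, 8, 32/3, 32/3, 128/15, 256/45, 1024/315, 512/315, 2048/2835, …
g: a_k = 0, -4, 0, 16/3, 0, -64/5, 0, 256/7, 0, -1024/9, …
h₀=f·g: eliminate ⇒ L₀, order ≤ 1·2.
L = (16 - 32·x + 64·x^2) + (-8 + 8·x - 32·x^2)·Dx + (1 + 4·x^2)·Dx^2  (order 2).
h: a_k = 0, -4, -16, -80/3, -64/3, -64/5, -256/9, -3328/105, 13312/315, 62464/945, …
ICs: h(0) = 0, h′(0) = -4.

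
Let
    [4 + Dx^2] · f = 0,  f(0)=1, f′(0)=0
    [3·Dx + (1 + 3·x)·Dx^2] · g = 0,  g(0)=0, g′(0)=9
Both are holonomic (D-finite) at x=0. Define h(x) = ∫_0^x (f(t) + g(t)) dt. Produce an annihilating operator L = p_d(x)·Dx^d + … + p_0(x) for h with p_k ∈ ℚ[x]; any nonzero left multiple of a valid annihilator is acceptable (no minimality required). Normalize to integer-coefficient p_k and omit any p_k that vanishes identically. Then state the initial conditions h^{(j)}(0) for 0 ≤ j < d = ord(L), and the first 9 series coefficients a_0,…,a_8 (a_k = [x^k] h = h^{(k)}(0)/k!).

L = (348 + 144·x + 216·x^2)·Dx^2 + (44 + 180·x + 216·x^2 + 216·x^3)·Dx^3 + (87 + 36·x + 54·x^2)·Dx^4 + (11 + 45·x + 54·x^2 + 54·x^3)·Dx^5  (order 5).
h: a_k = 0, 1, 9/2, -31/6, 27/4, -721/60, 243/10, -32813/630, 6561/56, …
ICs: h(0) = 0, h′(0) = 1, h′′(0) = 9, h′′′(0) = -31, h′′′′(0) = 162.

f: a_k = 1, 0, -2, 0, 2/3, 0, -4/45, 0, 2/315, …
g: a_k = 0, 9, -27/2, 27, -243/4, 729/5, -729/2, 6561/7, -19683/8, …
Sum ⇒ L₀ = lclm(L_f,L_g) in ℚ(x)⟨Dx⟩.
Integrate: L := L₀·Dx.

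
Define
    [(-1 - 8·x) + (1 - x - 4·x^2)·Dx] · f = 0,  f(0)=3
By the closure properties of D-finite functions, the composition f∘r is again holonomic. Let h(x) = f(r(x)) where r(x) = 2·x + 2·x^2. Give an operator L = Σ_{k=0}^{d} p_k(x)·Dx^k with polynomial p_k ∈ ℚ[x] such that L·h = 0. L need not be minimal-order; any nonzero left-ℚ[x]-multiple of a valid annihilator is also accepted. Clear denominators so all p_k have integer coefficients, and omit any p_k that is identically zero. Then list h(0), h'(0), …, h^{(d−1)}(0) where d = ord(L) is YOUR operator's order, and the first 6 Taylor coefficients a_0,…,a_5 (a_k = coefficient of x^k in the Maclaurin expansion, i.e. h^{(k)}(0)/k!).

L = (2 + 36·x + 96·x^2 + 64·x^3) + (-1 + 2·x + 18·x^2 + 32·x^3 + 16·x^4)·Dx  (order 1).
h: a_k = 3, 6, 66, 336, 2100, 12456, …
ICs: h(0) = 3.

f: a_k = 3, 3, 15, 27, 87, 195, …
Substitute x→r, Dx→(1/r')Dx; clear ⇒ L₀.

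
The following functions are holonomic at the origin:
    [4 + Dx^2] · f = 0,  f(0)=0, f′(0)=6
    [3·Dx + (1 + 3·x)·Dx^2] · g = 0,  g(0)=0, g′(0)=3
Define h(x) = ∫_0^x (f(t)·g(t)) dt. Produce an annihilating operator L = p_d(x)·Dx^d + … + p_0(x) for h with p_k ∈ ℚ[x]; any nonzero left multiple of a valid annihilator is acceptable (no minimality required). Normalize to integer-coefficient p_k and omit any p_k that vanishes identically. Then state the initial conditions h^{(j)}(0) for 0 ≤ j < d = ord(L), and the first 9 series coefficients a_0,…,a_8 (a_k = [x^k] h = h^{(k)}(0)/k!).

f: a_k = 0, 6, 0, -4, 0, 4/5, 0, -8/105, 0, …
g: a_k = 0, 3, -9/2, 9, -81/4, 243/5, -243/2, 2187/7, -6561/8, …
Sym-product of L_f,L_g gives L₀ (≤ ord 4).
∫: right-multiply L₀ by Dx.
L = (-1112 - 1248·x + 7344·x^2 + 27648·x^3 + 20736·x^4)·Dx + (-48 + 2160·x + 10368·x^2 + 10368·x^3)·Dx^2 + (-250 + 240·x + 4968·x^2 + 13824·x^3 + 10368·x^4)·Dx^3 + (-12 + 540·x + 2592·x^2 + 2592·x^3)·Dx^4 + (7 + 138·x + 783·x^2 + 1728·x^3 + 1296·x^4)·Dx^5  (order 5).
h: a_k = 0, 0, 0, 6, -27/4, 42/5, -69/4, 258/7, -1629/20, …
ICs: h(0) = 0, h′(0) = 0, h′′(0) = 0, h′′′(0) = 36, h′′′′(0) = -162.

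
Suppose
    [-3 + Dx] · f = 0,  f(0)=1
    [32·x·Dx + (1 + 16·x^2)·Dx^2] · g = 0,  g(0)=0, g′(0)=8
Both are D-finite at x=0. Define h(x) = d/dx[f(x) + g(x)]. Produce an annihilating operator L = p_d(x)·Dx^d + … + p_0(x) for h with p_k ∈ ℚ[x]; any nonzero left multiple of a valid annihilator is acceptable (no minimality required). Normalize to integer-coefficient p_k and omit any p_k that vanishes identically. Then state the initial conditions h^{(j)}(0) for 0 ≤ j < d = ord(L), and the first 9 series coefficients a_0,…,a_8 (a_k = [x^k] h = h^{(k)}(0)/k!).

f: a_k = 1, 3, 9/2, 9/2, 27/8, 81/40, 81/80, 243/560, 729/4480, …
g: a_k = 0, 8, 0, -128/3, 0, 2048/5, 0, -32768/7, 0, …
h₀=f+g: left-lcm gives L₀, ord ≤ 3.
h=h₀': d/dx-closure on L₀ ⇒ L.
L = (96 - 288·x - 4608·x^2 - 4608·x^3) + (-41 + 1248·x^2 - 2304·x^4)·Dx + (3 + 32·x + 96·x^2 + 512·x^3 + 768·x^4)·Dx^2  (order 2).
h: a_k = 11, 9, -229/2, 27/2, 16465/8, 243/40, -2621197/80, 729/560, 2348812427/4480, …
ICs: h(0) = 11, h′(0) = 9.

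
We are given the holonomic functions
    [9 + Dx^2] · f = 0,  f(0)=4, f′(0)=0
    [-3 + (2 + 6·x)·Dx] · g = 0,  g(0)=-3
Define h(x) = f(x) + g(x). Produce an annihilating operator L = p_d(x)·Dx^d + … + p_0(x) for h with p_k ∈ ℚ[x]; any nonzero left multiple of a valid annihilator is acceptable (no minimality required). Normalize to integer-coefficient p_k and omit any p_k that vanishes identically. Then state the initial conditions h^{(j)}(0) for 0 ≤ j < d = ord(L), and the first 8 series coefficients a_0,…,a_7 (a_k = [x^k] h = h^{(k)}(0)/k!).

L = (-63 - 216·x - 324·x^2) + (18 + 198·x + 648·x^2 + 648·x^3)·Dx + (-7 - 24·x - 36·x^2)·Dx^2 + (2 + 22·x + 72·x^2 + 72·x^3)·Dx^3  (order 3).
h: a_k = 1, -9/2, -117/8, -81/16, 2943/128, -5103/256, 208899/5120, -216513/2048, …
ICs: h(0) = 1, h′(0) = -9/2, h′′(0) = -117/4.

f: a_k = 4, 0, -18, 0, 27/2, 0, -81/20, 0, …
g: a_k = -3, -9/2, 27/8, -81/16, 1215/128, -5103/256, 45927/1024, -216513/2048, …
Weyl lclm of L_f,L_g ⇒ L₀ (ord ≤ 3).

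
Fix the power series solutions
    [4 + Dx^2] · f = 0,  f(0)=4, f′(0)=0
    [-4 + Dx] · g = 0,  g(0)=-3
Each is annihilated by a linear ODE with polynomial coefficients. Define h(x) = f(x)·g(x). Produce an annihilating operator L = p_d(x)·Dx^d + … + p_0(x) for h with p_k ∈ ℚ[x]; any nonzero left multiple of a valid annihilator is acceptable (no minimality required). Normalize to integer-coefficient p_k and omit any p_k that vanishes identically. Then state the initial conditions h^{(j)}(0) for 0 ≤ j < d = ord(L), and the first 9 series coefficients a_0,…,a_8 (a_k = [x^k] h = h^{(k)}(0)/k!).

L = 20 - 8·Dx + Dx^2  (order 2).
h: a_k = -12, -48, -72, -32, 56, 608/5, 624/5, 8896/105, 4216/105, …
ICs: h(0) = -12, h′(0) = -48.

f: a_k = 4, 0, -8, 0, 8/3, 0, -16/45, 0, 8/315, …
g: a_k = -3, -12, -24, -32, -32, -128/5, -256/15, -1024/105, -512/105, …
Sym-product of L_f,L_g gives L₀ (≤ ord 2).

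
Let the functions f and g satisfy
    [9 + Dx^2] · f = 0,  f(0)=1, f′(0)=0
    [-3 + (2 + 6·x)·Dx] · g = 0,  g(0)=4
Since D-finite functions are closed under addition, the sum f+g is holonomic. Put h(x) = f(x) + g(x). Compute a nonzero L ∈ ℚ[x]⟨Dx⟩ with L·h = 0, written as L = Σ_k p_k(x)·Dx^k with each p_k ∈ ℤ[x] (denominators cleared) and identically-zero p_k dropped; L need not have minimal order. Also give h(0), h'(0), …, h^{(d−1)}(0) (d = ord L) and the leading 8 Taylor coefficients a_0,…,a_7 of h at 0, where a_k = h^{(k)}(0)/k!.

L = (-63 - 216·x - 324·x^2) + (18 + 198·x + 648·x^2 + 648·x^3)·Dx + (-7 - 24·x - 36·x^2)·Dx^2 + (2 + 22·x + 72·x^2 + 72·x^3)·Dx^3  (order 3).
h: a_k = 5, 6, -9, 27/4, -297/32, 1701/64, -77841/1280, 72171/512, …
ICs: h(0) = 5, h′(0) = 6, h′′(0) = -18.

f: a_k = 1, 0, -9/2, 0, 27/8, 0, -81/80, 0, …
g: a_k = 4, 6, -9/2, 27/4, -405/32, 1701/64, -15309/256, 72171/512, …
Sum ⇒ L₀ = lclm(L_f,L_g) in ℚ(x)⟨Dx⟩.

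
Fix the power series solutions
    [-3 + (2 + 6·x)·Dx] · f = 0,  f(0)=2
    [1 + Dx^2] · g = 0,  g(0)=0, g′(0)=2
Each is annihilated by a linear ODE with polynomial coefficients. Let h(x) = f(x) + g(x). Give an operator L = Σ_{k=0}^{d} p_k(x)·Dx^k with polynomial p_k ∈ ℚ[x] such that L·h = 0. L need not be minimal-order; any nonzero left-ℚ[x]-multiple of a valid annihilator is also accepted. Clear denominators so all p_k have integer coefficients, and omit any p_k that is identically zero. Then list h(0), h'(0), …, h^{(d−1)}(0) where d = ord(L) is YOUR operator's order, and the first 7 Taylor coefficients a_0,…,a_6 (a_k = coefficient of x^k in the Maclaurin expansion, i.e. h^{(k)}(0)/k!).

f: a_k = 2, 3, -9/4, 27/8, -405/64, 1701/128, -15309/512, …
g: a_k = 0, 2, 0, -1/3, 0, 1/60, 0, …
h₀=f+g: left-lcm gives L₀, ord ≤ 3.
L = (-93 - 72·x - 108·x^2) + (-10 + 18·x + 216·x^2 + 216·x^3)·Dx + (-93 - 72·x - 108·x^2)·Dx^2 + (-10 + 18·x + 216·x^2 + 216·x^3)·Dx^3  (order 3).
h: a_k = 2, 5, -9/4, 73/24, -405/64, 25547/1920, -15309/512, …
ICs: h(0) = 2, h′(0) = 5, h′′(0) = -9/2.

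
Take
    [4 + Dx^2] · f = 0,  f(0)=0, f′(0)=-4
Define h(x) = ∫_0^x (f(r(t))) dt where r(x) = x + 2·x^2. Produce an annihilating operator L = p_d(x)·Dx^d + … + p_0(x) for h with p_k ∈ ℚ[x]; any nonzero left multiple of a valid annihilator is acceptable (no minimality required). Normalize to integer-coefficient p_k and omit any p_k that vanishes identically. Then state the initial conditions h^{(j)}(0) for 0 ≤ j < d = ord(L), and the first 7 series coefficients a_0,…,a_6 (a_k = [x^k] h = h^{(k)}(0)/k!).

f: a_k = 0, -4, 0, 8/3, 0, -8/15, 0, …
Change of var in L_f (x↦r) gives L₀.
∫: right-multiply L₀ by Dx.
L = (4 + 48·x + 192·x^2 + 256·x^3)·Dx - 4·Dx^2 + (1 + 4·x)·Dx^3  (order 3).
h: a_k = 0, 0, -2, -8/3, 2/3, 16/5, 236/45, …
ICs: h(0) = 0, h′(0) = 0, h′′(0) = -4.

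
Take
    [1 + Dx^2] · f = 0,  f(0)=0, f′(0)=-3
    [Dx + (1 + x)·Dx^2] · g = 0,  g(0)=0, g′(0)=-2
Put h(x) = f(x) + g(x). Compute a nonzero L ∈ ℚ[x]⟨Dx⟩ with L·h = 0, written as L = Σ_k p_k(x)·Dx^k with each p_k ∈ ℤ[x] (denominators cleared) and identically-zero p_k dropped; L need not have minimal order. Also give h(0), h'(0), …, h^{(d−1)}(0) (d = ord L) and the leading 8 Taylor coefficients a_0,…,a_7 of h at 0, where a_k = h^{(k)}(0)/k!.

L = (7 + 2·x + x^2)·Dx + (3 + 5·x + 3·x^2 + x^3)·Dx^2 + (7 + 2·x + x^2)·Dx^3 + (3 + 5·x + 3·x^2 + x^3)·Dx^4  (order 4).
h: a_k = 0, -5, 1, -1/6, 1/2, -17/40, 1/3, -479/1680, …
ICs: h(0) = 0, h′(0) = -5, h′′(0) = 2, h′′′(0) = -1.

f: a_k = 0, -3, 0, 1/2, 0, -1/40, 0, 1/1680, …
g: a_k = 0, -2, 1, -2/3, 1/2, -2/5, 1/3, -2/7, …
Weyl lclm of L_f,L_g ⇒ L₀ (ord ≤ 4).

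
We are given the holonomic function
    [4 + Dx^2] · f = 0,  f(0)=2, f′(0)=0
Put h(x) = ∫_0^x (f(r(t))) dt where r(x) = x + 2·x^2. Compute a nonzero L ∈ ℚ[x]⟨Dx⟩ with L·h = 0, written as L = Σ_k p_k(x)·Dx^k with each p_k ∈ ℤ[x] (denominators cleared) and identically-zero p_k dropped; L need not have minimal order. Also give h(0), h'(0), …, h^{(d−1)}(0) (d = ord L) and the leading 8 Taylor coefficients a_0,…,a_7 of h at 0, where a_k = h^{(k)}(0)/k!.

L = (4 + 48·x + 192·x^2 + 256·x^3)·Dx - 4·Dx^2 + (1 + 4·x)·Dx^3  (order 3).
h: a_k = 0, 2, 0, -4/3, -4, -44/15, 16/9, 1432/315, …
ICs: h(0) = 0, h′(0) = 2, h′′(0) = 0.

f: a_k = 2, 0, -4, 0, 4/3, 0, -8/45, 0, …
h₀=f(r): pull back L_f along r ⇒ L₀.
h=∫h₀ ⇒ L = L₀·Dx.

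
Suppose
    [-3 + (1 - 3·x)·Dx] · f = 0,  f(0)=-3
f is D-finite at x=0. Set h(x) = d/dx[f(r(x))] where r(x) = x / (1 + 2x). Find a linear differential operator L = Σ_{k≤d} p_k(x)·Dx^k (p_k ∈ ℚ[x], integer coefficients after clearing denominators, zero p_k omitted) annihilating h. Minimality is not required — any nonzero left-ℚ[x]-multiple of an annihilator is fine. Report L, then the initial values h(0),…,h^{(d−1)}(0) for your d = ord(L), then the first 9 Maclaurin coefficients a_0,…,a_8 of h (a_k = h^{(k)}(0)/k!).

L = 4 + (-2 + 2·x)·Dx  (order 1).
h: a_k = -9, -18, -27, -36, -45, -54, -63, -72, -81, …
ICs: h(0) = -9.

f: a_k = -3, -9, -27, -81, -243, -729, -2187, -6561, -19683, …
h₀=f(r): pull back L_f along r ⇒ L₀.
h₀' ⇒ L via d/dx closure of L₀.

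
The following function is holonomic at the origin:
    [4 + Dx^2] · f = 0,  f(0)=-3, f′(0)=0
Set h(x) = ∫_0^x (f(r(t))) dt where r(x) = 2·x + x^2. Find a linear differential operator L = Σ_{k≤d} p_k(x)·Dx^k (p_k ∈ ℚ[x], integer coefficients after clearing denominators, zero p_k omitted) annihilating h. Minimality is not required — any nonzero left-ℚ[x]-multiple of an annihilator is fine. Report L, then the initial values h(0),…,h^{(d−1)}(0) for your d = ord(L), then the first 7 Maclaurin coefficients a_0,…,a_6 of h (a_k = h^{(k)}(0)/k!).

L = (16 + 48·x + 48·x^2 + 16·x^3)·Dx - Dx^2 + (1 + x)·Dx^3  (order 3).
h: a_k = 0, -3, 0, 8, 6, -26/5, -32/3, …
ICs: h(0) = 0, h′(0) = -3, h′′(0) = 0.

f: a_k = -3, 0, 6, 0, -2, 0, 4/15, …
f∘r: x↦r, Dx↦Dx/r' in L_f ⇒ L₀.
h=∫h₀ ⇒ L = L₀·Dx.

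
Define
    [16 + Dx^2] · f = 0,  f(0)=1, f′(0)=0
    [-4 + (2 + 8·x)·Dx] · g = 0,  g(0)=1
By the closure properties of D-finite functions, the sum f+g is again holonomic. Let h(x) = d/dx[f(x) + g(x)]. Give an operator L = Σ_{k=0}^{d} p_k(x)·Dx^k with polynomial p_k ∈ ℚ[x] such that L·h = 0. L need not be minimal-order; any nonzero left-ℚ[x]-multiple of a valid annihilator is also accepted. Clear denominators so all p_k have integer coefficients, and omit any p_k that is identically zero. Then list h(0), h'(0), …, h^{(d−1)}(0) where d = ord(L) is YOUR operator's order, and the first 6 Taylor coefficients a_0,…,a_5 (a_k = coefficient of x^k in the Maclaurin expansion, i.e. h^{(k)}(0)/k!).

L = (-608 - 1024·x - 2048·x^2) + (-112 - 960·x - 3072·x^2 - 4096·x^3)·Dx + (-38 - 64·x - 128·x^2)·Dx^2 + (-7 - 60·x - 192·x^2 - 256·x^3)·Dx^3  (order 3).
h: a_k = 2, -20, 12, 8/3, 140, -8072/15, …
ICs: h(0) = 2, h′(0) = -20, h′′(0) = 24.

f: a_k = 1, 0, -8, 0, 32/3, 0, …
g: a_k = 1, 2, -2, 4, -10, 28, …
f+g: L₀ = lclm(L_f,L_g), ord ≤ 2+1.
h=h₀': d/dx-closure on L₀ ⇒ L.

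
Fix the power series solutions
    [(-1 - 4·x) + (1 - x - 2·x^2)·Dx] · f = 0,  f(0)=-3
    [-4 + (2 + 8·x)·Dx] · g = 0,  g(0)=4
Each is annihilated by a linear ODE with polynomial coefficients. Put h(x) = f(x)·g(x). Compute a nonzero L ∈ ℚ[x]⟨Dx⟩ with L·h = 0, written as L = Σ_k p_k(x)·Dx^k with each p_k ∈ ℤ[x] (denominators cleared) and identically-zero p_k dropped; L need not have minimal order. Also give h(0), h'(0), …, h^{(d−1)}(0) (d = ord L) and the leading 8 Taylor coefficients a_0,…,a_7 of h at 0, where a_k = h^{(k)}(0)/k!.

f: a_k = -3, -3, -9, -15, -33, -63, -129, -255, …
g: a_k = 4, 8, -8, 16, -40, 112, -336, 1056, …
L₀ := L_f ⊗_s L_g (sym. prod.), ord ≤ 1.
L = (3 + 6·x + 12·x^2) + (-1 - 3·x + 6·x^2 + 8·x^3)·Dx  (order 1).
h: a_k = -12, -36, -36, -156, -108, -756, 36, -4644, …
ICs: h(0) = -12.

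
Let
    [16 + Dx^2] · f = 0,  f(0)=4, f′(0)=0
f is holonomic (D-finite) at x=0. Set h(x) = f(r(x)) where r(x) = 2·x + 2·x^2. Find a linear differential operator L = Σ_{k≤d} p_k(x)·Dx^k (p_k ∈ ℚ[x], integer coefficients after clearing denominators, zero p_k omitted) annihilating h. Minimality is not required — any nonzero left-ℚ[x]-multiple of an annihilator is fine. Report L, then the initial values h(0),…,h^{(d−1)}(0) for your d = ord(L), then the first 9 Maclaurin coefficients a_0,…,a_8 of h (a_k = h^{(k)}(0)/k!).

L = (64 + 384·x + 768·x^2 + 512·x^3) - 2·Dx + (1 + 2·x)·Dx^2  (order 2).
h: a_k = 4, 0, -128, -256, 1664/3, 8192/3, 118784/45, -90112/15, -6141952/315, …
ICs: h(0) = 4, h′(0) = 0.

f: a_k = 4, 0, -32, 0, 128/3, 0, -1024/45, 0, 2048/315, …
L₀ from L_f via x↦r, Dx↦r'^{-1}Dx.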